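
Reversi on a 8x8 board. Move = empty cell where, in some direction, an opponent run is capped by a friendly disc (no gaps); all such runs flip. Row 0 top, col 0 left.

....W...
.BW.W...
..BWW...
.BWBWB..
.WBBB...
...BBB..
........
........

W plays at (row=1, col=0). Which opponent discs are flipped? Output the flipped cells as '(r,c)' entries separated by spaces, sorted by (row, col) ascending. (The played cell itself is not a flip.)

Dir NW: edge -> no flip
Dir N: first cell '.' (not opp) -> no flip
Dir NE: first cell '.' (not opp) -> no flip
Dir W: edge -> no flip
Dir E: opp run (1,1) capped by W -> flip
Dir SW: edge -> no flip
Dir S: first cell '.' (not opp) -> no flip
Dir SE: first cell '.' (not opp) -> no flip

Answer: (1,1)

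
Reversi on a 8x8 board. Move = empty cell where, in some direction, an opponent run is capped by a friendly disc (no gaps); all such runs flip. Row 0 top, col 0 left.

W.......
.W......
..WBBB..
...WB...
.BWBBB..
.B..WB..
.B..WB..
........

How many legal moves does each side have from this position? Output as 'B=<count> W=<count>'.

-- B to move --
(0,1): no bracket -> illegal
(0,2): no bracket -> illegal
(1,0): no bracket -> illegal
(1,2): no bracket -> illegal
(1,3): no bracket -> illegal
(2,0): no bracket -> illegal
(2,1): flips 1 -> legal
(3,1): no bracket -> illegal
(3,2): flips 1 -> legal
(5,2): no bracket -> illegal
(5,3): flips 1 -> legal
(6,3): flips 2 -> legal
(7,3): flips 1 -> legal
(7,4): flips 2 -> legal
(7,5): no bracket -> illegal
B mobility = 6
-- W to move --
(1,2): no bracket -> illegal
(1,3): flips 1 -> legal
(1,4): flips 3 -> legal
(1,5): flips 1 -> legal
(1,6): no bracket -> illegal
(2,6): flips 3 -> legal
(3,0): no bracket -> illegal
(3,1): no bracket -> illegal
(3,2): flips 1 -> legal
(3,5): flips 1 -> legal
(3,6): flips 1 -> legal
(4,0): flips 1 -> legal
(4,6): flips 4 -> legal
(5,0): no bracket -> illegal
(5,2): no bracket -> illegal
(5,3): flips 1 -> legal
(5,6): flips 1 -> legal
(6,0): flips 1 -> legal
(6,2): no bracket -> illegal
(6,6): flips 3 -> legal
(7,0): no bracket -> illegal
(7,1): no bracket -> illegal
(7,2): no bracket -> illegal
(7,4): no bracket -> illegal
(7,5): no bracket -> illegal
(7,6): flips 1 -> legal
W mobility = 14

Answer: B=6 W=14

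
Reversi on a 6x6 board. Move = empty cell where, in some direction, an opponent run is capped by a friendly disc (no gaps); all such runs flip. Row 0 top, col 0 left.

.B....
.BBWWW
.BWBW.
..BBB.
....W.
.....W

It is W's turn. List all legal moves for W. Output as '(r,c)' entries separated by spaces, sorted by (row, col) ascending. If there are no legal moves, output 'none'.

(0,0): flips 1 -> legal
(0,2): flips 1 -> legal
(0,3): no bracket -> illegal
(1,0): flips 2 -> legal
(2,0): flips 1 -> legal
(2,5): no bracket -> illegal
(3,0): no bracket -> illegal
(3,1): no bracket -> illegal
(3,5): no bracket -> illegal
(4,1): flips 2 -> legal
(4,2): flips 2 -> legal
(4,3): flips 2 -> legal
(4,5): no bracket -> illegal

Answer: (0,0) (0,2) (1,0) (2,0) (4,1) (4,2) (4,3)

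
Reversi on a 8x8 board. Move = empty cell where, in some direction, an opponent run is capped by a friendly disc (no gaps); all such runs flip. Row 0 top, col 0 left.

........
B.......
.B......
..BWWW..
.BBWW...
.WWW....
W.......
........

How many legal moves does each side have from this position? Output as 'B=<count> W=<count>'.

-- B to move --
(2,2): no bracket -> illegal
(2,3): no bracket -> illegal
(2,4): flips 1 -> legal
(2,5): no bracket -> illegal
(2,6): no bracket -> illegal
(3,6): flips 3 -> legal
(4,0): no bracket -> illegal
(4,5): flips 2 -> legal
(4,6): no bracket -> illegal
(5,0): no bracket -> illegal
(5,4): flips 1 -> legal
(5,5): no bracket -> illegal
(6,1): flips 1 -> legal
(6,2): flips 1 -> legal
(6,3): flips 1 -> legal
(6,4): flips 1 -> legal
(7,0): no bracket -> illegal
(7,1): no bracket -> illegal
B mobility = 8
-- W to move --
(0,0): no bracket -> illegal
(0,1): no bracket -> illegal
(1,1): no bracket -> illegal
(1,2): no bracket -> illegal
(2,0): no bracket -> illegal
(2,2): flips 2 -> legal
(2,3): no bracket -> illegal
(3,0): flips 1 -> legal
(3,1): flips 3 -> legal
(4,0): flips 2 -> legal
(5,0): no bracket -> illegal
W mobility = 4

Answer: B=8 W=4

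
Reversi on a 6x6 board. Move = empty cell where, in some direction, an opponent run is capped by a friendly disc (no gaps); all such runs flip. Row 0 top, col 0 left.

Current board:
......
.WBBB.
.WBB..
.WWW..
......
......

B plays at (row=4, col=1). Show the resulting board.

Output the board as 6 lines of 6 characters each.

Answer: ......
.WBBB.
.WBB..
.WBW..
.B....
......

Derivation:
Place B at (4,1); scan 8 dirs for brackets.
Dir NW: first cell '.' (not opp) -> no flip
Dir N: opp run (3,1) (2,1) (1,1), next='.' -> no flip
Dir NE: opp run (3,2) capped by B -> flip
Dir W: first cell '.' (not opp) -> no flip
Dir E: first cell '.' (not opp) -> no flip
Dir SW: first cell '.' (not opp) -> no flip
Dir S: first cell '.' (not opp) -> no flip
Dir SE: first cell '.' (not opp) -> no flip
All flips: (3,2)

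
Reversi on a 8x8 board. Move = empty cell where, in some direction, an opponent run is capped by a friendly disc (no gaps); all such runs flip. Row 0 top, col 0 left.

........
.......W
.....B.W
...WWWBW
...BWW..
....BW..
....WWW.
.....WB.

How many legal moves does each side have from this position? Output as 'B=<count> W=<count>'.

-- B to move --
(0,6): no bracket -> illegal
(0,7): no bracket -> illegal
(1,6): no bracket -> illegal
(2,2): no bracket -> illegal
(2,3): flips 1 -> legal
(2,4): flips 2 -> legal
(2,6): no bracket -> illegal
(3,2): flips 3 -> legal
(4,2): no bracket -> illegal
(4,6): flips 2 -> legal
(4,7): no bracket -> illegal
(5,3): no bracket -> illegal
(5,6): flips 2 -> legal
(5,7): no bracket -> illegal
(6,3): no bracket -> illegal
(6,7): no bracket -> illegal
(7,3): no bracket -> illegal
(7,4): flips 2 -> legal
(7,7): no bracket -> illegal
B mobility = 6
-- W to move --
(1,4): no bracket -> illegal
(1,5): flips 1 -> legal
(1,6): flips 1 -> legal
(2,4): no bracket -> illegal
(2,6): no bracket -> illegal
(3,2): flips 2 -> legal
(4,2): flips 1 -> legal
(4,6): no bracket -> illegal
(4,7): no bracket -> illegal
(5,2): flips 1 -> legal
(5,3): flips 2 -> legal
(6,3): flips 1 -> legal
(6,7): no bracket -> illegal
(7,7): flips 1 -> legal
W mobility = 8

Answer: B=6 W=8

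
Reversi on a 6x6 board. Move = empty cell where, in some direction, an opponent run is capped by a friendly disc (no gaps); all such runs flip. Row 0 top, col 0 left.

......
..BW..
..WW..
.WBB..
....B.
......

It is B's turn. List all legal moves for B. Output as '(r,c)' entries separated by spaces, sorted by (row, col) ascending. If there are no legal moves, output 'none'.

(0,2): no bracket -> illegal
(0,3): flips 2 -> legal
(0,4): no bracket -> illegal
(1,1): flips 1 -> legal
(1,4): flips 2 -> legal
(2,0): no bracket -> illegal
(2,1): no bracket -> illegal
(2,4): no bracket -> illegal
(3,0): flips 1 -> legal
(3,4): flips 1 -> legal
(4,0): no bracket -> illegal
(4,1): no bracket -> illegal
(4,2): no bracket -> illegal

Answer: (0,3) (1,1) (1,4) (3,0) (3,4)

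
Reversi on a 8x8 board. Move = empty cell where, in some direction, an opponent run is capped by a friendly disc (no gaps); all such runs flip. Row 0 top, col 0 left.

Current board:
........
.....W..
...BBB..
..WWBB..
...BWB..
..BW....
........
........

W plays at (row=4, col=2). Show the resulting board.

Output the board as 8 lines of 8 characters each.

Place W at (4,2); scan 8 dirs for brackets.
Dir NW: first cell '.' (not opp) -> no flip
Dir N: first cell 'W' (not opp) -> no flip
Dir NE: first cell 'W' (not opp) -> no flip
Dir W: first cell '.' (not opp) -> no flip
Dir E: opp run (4,3) capped by W -> flip
Dir SW: first cell '.' (not opp) -> no flip
Dir S: opp run (5,2), next='.' -> no flip
Dir SE: first cell 'W' (not opp) -> no flip
All flips: (4,3)

Answer: ........
.....W..
...BBB..
..WWBB..
..WWWB..
..BW....
........
........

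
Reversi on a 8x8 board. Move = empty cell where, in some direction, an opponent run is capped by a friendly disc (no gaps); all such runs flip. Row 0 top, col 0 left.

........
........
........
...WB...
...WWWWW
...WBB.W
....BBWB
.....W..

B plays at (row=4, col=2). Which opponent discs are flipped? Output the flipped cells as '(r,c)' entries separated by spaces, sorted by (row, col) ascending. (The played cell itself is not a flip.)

Answer: (5,3)

Derivation:
Dir NW: first cell '.' (not opp) -> no flip
Dir N: first cell '.' (not opp) -> no flip
Dir NE: opp run (3,3), next='.' -> no flip
Dir W: first cell '.' (not opp) -> no flip
Dir E: opp run (4,3) (4,4) (4,5) (4,6) (4,7), next=edge -> no flip
Dir SW: first cell '.' (not opp) -> no flip
Dir S: first cell '.' (not opp) -> no flip
Dir SE: opp run (5,3) capped by B -> flip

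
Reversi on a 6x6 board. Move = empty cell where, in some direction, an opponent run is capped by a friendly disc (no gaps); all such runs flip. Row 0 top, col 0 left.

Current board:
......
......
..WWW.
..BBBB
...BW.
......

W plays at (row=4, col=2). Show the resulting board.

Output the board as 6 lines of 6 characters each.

Place W at (4,2); scan 8 dirs for brackets.
Dir NW: first cell '.' (not opp) -> no flip
Dir N: opp run (3,2) capped by W -> flip
Dir NE: opp run (3,3) capped by W -> flip
Dir W: first cell '.' (not opp) -> no flip
Dir E: opp run (4,3) capped by W -> flip
Dir SW: first cell '.' (not opp) -> no flip
Dir S: first cell '.' (not opp) -> no flip
Dir SE: first cell '.' (not opp) -> no flip
All flips: (3,2) (3,3) (4,3)

Answer: ......
......
..WWW.
..WWBB
..WWW.
......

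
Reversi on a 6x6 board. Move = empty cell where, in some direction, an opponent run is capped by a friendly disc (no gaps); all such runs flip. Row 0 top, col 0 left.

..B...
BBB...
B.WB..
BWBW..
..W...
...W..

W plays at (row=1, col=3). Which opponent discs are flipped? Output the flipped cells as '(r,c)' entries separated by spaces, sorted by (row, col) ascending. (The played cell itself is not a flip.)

Answer: (2,3)

Derivation:
Dir NW: opp run (0,2), next=edge -> no flip
Dir N: first cell '.' (not opp) -> no flip
Dir NE: first cell '.' (not opp) -> no flip
Dir W: opp run (1,2) (1,1) (1,0), next=edge -> no flip
Dir E: first cell '.' (not opp) -> no flip
Dir SW: first cell 'W' (not opp) -> no flip
Dir S: opp run (2,3) capped by W -> flip
Dir SE: first cell '.' (not opp) -> no flip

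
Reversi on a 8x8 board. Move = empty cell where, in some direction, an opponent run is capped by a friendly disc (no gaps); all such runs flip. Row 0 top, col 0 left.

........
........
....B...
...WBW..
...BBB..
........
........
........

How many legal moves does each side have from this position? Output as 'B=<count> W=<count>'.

-- B to move --
(2,2): flips 1 -> legal
(2,3): flips 1 -> legal
(2,5): flips 1 -> legal
(2,6): flips 1 -> legal
(3,2): flips 1 -> legal
(3,6): flips 1 -> legal
(4,2): flips 1 -> legal
(4,6): flips 1 -> legal
B mobility = 8
-- W to move --
(1,3): flips 1 -> legal
(1,4): no bracket -> illegal
(1,5): flips 1 -> legal
(2,3): no bracket -> illegal
(2,5): no bracket -> illegal
(3,2): no bracket -> illegal
(3,6): no bracket -> illegal
(4,2): no bracket -> illegal
(4,6): no bracket -> illegal
(5,2): no bracket -> illegal
(5,3): flips 2 -> legal
(5,4): no bracket -> illegal
(5,5): flips 2 -> legal
(5,6): no bracket -> illegal
W mobility = 4

Answer: B=8 W=4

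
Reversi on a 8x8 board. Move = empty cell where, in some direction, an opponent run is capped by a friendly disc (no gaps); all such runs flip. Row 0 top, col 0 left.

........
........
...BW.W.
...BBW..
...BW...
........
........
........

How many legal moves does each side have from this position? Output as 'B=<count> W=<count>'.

-- B to move --
(1,3): no bracket -> illegal
(1,4): flips 1 -> legal
(1,5): flips 1 -> legal
(1,6): no bracket -> illegal
(1,7): no bracket -> illegal
(2,5): flips 1 -> legal
(2,7): no bracket -> illegal
(3,6): flips 1 -> legal
(3,7): no bracket -> illegal
(4,5): flips 1 -> legal
(4,6): no bracket -> illegal
(5,3): no bracket -> illegal
(5,4): flips 1 -> legal
(5,5): flips 1 -> legal
B mobility = 7
-- W to move --
(1,2): no bracket -> illegal
(1,3): no bracket -> illegal
(1,4): no bracket -> illegal
(2,2): flips 2 -> legal
(2,5): no bracket -> illegal
(3,2): flips 2 -> legal
(4,2): flips 2 -> legal
(4,5): no bracket -> illegal
(5,2): no bracket -> illegal
(5,3): no bracket -> illegal
(5,4): no bracket -> illegal
W mobility = 3

Answer: B=7 W=3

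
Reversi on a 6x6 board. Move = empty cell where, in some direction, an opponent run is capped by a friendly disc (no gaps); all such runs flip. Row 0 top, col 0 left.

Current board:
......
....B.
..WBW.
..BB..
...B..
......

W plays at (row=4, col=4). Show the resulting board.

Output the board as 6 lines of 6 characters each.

Answer: ......
....B.
..WBW.
..BW..
...BW.
......

Derivation:
Place W at (4,4); scan 8 dirs for brackets.
Dir NW: opp run (3,3) capped by W -> flip
Dir N: first cell '.' (not opp) -> no flip
Dir NE: first cell '.' (not opp) -> no flip
Dir W: opp run (4,3), next='.' -> no flip
Dir E: first cell '.' (not opp) -> no flip
Dir SW: first cell '.' (not opp) -> no flip
Dir S: first cell '.' (not opp) -> no flip
Dir SE: first cell '.' (not opp) -> no flip
All flips: (3,3)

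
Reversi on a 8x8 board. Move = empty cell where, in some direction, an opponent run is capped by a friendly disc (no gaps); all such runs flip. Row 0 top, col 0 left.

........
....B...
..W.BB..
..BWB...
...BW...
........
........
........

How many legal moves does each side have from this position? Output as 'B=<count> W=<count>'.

Answer: B=5 W=6

Derivation:
-- B to move --
(1,1): no bracket -> illegal
(1,2): flips 1 -> legal
(1,3): no bracket -> illegal
(2,1): no bracket -> illegal
(2,3): flips 1 -> legal
(3,1): no bracket -> illegal
(3,5): no bracket -> illegal
(4,2): flips 1 -> legal
(4,5): flips 1 -> legal
(5,3): no bracket -> illegal
(5,4): flips 1 -> legal
(5,5): no bracket -> illegal
B mobility = 5
-- W to move --
(0,3): no bracket -> illegal
(0,4): flips 3 -> legal
(0,5): no bracket -> illegal
(1,3): no bracket -> illegal
(1,5): flips 1 -> legal
(1,6): no bracket -> illegal
(2,1): no bracket -> illegal
(2,3): no bracket -> illegal
(2,6): no bracket -> illegal
(3,1): flips 1 -> legal
(3,5): flips 1 -> legal
(3,6): no bracket -> illegal
(4,1): no bracket -> illegal
(4,2): flips 2 -> legal
(4,5): no bracket -> illegal
(5,2): no bracket -> illegal
(5,3): flips 1 -> legal
(5,4): no bracket -> illegal
W mobility = 6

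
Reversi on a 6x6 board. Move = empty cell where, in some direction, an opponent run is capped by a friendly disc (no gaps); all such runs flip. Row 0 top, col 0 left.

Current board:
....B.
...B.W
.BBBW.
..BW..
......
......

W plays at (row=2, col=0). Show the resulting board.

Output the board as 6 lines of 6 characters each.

Answer: ....B.
...B.W
WWWWW.
..BW..
......
......

Derivation:
Place W at (2,0); scan 8 dirs for brackets.
Dir NW: edge -> no flip
Dir N: first cell '.' (not opp) -> no flip
Dir NE: first cell '.' (not opp) -> no flip
Dir W: edge -> no flip
Dir E: opp run (2,1) (2,2) (2,3) capped by W -> flip
Dir SW: edge -> no flip
Dir S: first cell '.' (not opp) -> no flip
Dir SE: first cell '.' (not opp) -> no flip
All flips: (2,1) (2,2) (2,3)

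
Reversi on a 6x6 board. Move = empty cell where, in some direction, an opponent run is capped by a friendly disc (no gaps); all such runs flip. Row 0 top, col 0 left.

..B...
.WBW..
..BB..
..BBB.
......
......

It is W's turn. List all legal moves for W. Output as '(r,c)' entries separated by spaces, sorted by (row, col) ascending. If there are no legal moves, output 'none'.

Answer: (3,1) (4,3) (4,4)

Derivation:
(0,1): no bracket -> illegal
(0,3): no bracket -> illegal
(1,4): no bracket -> illegal
(2,1): no bracket -> illegal
(2,4): no bracket -> illegal
(2,5): no bracket -> illegal
(3,1): flips 1 -> legal
(3,5): no bracket -> illegal
(4,1): no bracket -> illegal
(4,2): no bracket -> illegal
(4,3): flips 2 -> legal
(4,4): flips 2 -> legal
(4,5): no bracket -> illegal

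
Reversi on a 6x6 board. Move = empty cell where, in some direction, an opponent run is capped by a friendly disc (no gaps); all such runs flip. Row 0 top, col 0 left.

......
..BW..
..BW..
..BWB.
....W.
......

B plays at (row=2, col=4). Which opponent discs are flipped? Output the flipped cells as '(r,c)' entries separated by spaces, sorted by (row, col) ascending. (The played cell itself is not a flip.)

Answer: (2,3)

Derivation:
Dir NW: opp run (1,3), next='.' -> no flip
Dir N: first cell '.' (not opp) -> no flip
Dir NE: first cell '.' (not opp) -> no flip
Dir W: opp run (2,3) capped by B -> flip
Dir E: first cell '.' (not opp) -> no flip
Dir SW: opp run (3,3), next='.' -> no flip
Dir S: first cell 'B' (not opp) -> no flip
Dir SE: first cell '.' (not opp) -> no flip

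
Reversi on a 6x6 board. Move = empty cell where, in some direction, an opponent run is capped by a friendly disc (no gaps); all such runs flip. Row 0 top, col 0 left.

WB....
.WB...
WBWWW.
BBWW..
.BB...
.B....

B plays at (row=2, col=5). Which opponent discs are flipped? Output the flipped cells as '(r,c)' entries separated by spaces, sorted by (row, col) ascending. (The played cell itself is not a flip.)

Answer: (2,2) (2,3) (2,4)

Derivation:
Dir NW: first cell '.' (not opp) -> no flip
Dir N: first cell '.' (not opp) -> no flip
Dir NE: edge -> no flip
Dir W: opp run (2,4) (2,3) (2,2) capped by B -> flip
Dir E: edge -> no flip
Dir SW: first cell '.' (not opp) -> no flip
Dir S: first cell '.' (not opp) -> no flip
Dir SE: edge -> no flip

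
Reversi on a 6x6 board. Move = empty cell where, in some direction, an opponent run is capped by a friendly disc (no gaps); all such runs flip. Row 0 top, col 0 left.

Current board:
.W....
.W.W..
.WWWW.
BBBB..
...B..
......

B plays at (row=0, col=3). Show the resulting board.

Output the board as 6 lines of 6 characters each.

Place B at (0,3); scan 8 dirs for brackets.
Dir NW: edge -> no flip
Dir N: edge -> no flip
Dir NE: edge -> no flip
Dir W: first cell '.' (not opp) -> no flip
Dir E: first cell '.' (not opp) -> no flip
Dir SW: first cell '.' (not opp) -> no flip
Dir S: opp run (1,3) (2,3) capped by B -> flip
Dir SE: first cell '.' (not opp) -> no flip
All flips: (1,3) (2,3)

Answer: .W.B..
.W.B..
.WWBW.
BBBB..
...B..
......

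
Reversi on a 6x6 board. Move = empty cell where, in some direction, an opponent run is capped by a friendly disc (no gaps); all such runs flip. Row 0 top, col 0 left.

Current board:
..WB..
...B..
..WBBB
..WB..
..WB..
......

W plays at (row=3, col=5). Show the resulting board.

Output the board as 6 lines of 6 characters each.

Answer: ..WB..
...W..
..WBWB
..WB.W
..WB..
......

Derivation:
Place W at (3,5); scan 8 dirs for brackets.
Dir NW: opp run (2,4) (1,3) capped by W -> flip
Dir N: opp run (2,5), next='.' -> no flip
Dir NE: edge -> no flip
Dir W: first cell '.' (not opp) -> no flip
Dir E: edge -> no flip
Dir SW: first cell '.' (not opp) -> no flip
Dir S: first cell '.' (not opp) -> no flip
Dir SE: edge -> no flip
All flips: (1,3) (2,4)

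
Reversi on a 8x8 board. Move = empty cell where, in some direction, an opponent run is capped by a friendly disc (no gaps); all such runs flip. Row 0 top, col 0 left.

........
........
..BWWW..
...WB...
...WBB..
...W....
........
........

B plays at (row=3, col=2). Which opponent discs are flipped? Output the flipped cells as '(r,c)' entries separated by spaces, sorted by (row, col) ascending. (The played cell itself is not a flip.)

Answer: (3,3)

Derivation:
Dir NW: first cell '.' (not opp) -> no flip
Dir N: first cell 'B' (not opp) -> no flip
Dir NE: opp run (2,3), next='.' -> no flip
Dir W: first cell '.' (not opp) -> no flip
Dir E: opp run (3,3) capped by B -> flip
Dir SW: first cell '.' (not opp) -> no flip
Dir S: first cell '.' (not opp) -> no flip
Dir SE: opp run (4,3), next='.' -> no flip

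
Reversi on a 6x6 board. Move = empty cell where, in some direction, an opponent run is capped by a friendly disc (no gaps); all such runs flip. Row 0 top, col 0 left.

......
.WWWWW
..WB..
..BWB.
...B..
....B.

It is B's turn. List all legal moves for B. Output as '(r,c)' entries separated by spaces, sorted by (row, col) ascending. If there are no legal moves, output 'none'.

(0,0): no bracket -> illegal
(0,1): flips 1 -> legal
(0,2): flips 2 -> legal
(0,3): flips 1 -> legal
(0,4): no bracket -> illegal
(0,5): flips 1 -> legal
(1,0): no bracket -> illegal
(2,0): no bracket -> illegal
(2,1): flips 1 -> legal
(2,4): no bracket -> illegal
(2,5): no bracket -> illegal
(3,1): no bracket -> illegal
(4,2): no bracket -> illegal
(4,4): no bracket -> illegal

Answer: (0,1) (0,2) (0,3) (0,5) (2,1)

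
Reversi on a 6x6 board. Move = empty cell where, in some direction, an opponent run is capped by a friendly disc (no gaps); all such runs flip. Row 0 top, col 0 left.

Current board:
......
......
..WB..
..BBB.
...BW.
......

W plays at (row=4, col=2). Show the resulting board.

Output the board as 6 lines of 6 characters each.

Place W at (4,2); scan 8 dirs for brackets.
Dir NW: first cell '.' (not opp) -> no flip
Dir N: opp run (3,2) capped by W -> flip
Dir NE: opp run (3,3), next='.' -> no flip
Dir W: first cell '.' (not opp) -> no flip
Dir E: opp run (4,3) capped by W -> flip
Dir SW: first cell '.' (not opp) -> no flip
Dir S: first cell '.' (not opp) -> no flip
Dir SE: first cell '.' (not opp) -> no flip
All flips: (3,2) (4,3)

Answer: ......
......
..WB..
..WBB.
..WWW.
......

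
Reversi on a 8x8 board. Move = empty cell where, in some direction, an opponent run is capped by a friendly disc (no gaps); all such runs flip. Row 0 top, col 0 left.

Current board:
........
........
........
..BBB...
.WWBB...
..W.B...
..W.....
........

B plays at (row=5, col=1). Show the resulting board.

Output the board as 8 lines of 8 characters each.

Answer: ........
........
........
..BBB...
.WBBB...
.BW.B...
..W.....
........

Derivation:
Place B at (5,1); scan 8 dirs for brackets.
Dir NW: first cell '.' (not opp) -> no flip
Dir N: opp run (4,1), next='.' -> no flip
Dir NE: opp run (4,2) capped by B -> flip
Dir W: first cell '.' (not opp) -> no flip
Dir E: opp run (5,2), next='.' -> no flip
Dir SW: first cell '.' (not opp) -> no flip
Dir S: first cell '.' (not opp) -> no flip
Dir SE: opp run (6,2), next='.' -> no flip
All flips: (4,2)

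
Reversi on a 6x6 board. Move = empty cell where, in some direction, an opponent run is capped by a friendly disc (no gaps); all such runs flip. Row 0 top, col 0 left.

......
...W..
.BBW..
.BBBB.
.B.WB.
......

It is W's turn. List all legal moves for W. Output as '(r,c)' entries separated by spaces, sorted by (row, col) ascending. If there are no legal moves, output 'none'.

(1,0): flips 2 -> legal
(1,1): no bracket -> illegal
(1,2): no bracket -> illegal
(2,0): flips 2 -> legal
(2,4): no bracket -> illegal
(2,5): flips 1 -> legal
(3,0): no bracket -> illegal
(3,5): no bracket -> illegal
(4,0): flips 2 -> legal
(4,2): no bracket -> illegal
(4,5): flips 2 -> legal
(5,0): flips 2 -> legal
(5,1): no bracket -> illegal
(5,2): no bracket -> illegal
(5,3): no bracket -> illegal
(5,4): no bracket -> illegal
(5,5): no bracket -> illegal

Answer: (1,0) (2,0) (2,5) (4,0) (4,5) (5,0)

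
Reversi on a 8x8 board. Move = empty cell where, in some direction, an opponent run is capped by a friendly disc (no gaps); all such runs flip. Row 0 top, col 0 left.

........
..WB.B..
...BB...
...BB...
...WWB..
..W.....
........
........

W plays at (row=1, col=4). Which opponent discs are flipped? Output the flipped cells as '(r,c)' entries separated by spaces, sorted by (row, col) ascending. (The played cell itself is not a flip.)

Dir NW: first cell '.' (not opp) -> no flip
Dir N: first cell '.' (not opp) -> no flip
Dir NE: first cell '.' (not opp) -> no flip
Dir W: opp run (1,3) capped by W -> flip
Dir E: opp run (1,5), next='.' -> no flip
Dir SW: opp run (2,3), next='.' -> no flip
Dir S: opp run (2,4) (3,4) capped by W -> flip
Dir SE: first cell '.' (not opp) -> no flip

Answer: (1,3) (2,4) (3,4)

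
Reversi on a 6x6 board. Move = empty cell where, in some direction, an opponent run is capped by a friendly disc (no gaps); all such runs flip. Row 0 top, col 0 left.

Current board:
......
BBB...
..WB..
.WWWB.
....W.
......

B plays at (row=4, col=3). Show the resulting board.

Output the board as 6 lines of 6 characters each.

Answer: ......
BBB...
..WB..
.WWBB.
...BW.
......

Derivation:
Place B at (4,3); scan 8 dirs for brackets.
Dir NW: opp run (3,2), next='.' -> no flip
Dir N: opp run (3,3) capped by B -> flip
Dir NE: first cell 'B' (not opp) -> no flip
Dir W: first cell '.' (not opp) -> no flip
Dir E: opp run (4,4), next='.' -> no flip
Dir SW: first cell '.' (not opp) -> no flip
Dir S: first cell '.' (not opp) -> no flip
Dir SE: first cell '.' (not opp) -> no flip
All flips: (3,3)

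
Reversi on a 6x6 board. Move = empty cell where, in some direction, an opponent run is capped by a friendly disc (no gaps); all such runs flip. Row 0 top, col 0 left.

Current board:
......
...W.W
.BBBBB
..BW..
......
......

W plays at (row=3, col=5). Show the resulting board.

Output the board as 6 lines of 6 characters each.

Answer: ......
...W.W
.BBBWW
..BW.W
......
......

Derivation:
Place W at (3,5); scan 8 dirs for brackets.
Dir NW: opp run (2,4) capped by W -> flip
Dir N: opp run (2,5) capped by W -> flip
Dir NE: edge -> no flip
Dir W: first cell '.' (not opp) -> no flip
Dir E: edge -> no flip
Dir SW: first cell '.' (not opp) -> no flip
Dir S: first cell '.' (not opp) -> no flip
Dir SE: edge -> no flip
All flips: (2,4) (2,5)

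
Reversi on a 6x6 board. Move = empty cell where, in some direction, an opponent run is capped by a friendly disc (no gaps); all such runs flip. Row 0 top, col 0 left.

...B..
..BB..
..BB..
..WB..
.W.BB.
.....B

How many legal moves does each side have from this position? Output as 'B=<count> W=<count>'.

Answer: B=4 W=4

Derivation:
-- B to move --
(2,1): flips 1 -> legal
(3,0): no bracket -> illegal
(3,1): flips 1 -> legal
(4,0): no bracket -> illegal
(4,2): flips 1 -> legal
(5,0): flips 2 -> legal
(5,1): no bracket -> illegal
(5,2): no bracket -> illegal
B mobility = 4
-- W to move --
(0,1): no bracket -> illegal
(0,2): flips 2 -> legal
(0,4): no bracket -> illegal
(1,1): no bracket -> illegal
(1,4): flips 1 -> legal
(2,1): no bracket -> illegal
(2,4): no bracket -> illegal
(3,1): no bracket -> illegal
(3,4): flips 1 -> legal
(3,5): no bracket -> illegal
(4,2): no bracket -> illegal
(4,5): no bracket -> illegal
(5,2): no bracket -> illegal
(5,3): no bracket -> illegal
(5,4): flips 1 -> legal
W mobility = 4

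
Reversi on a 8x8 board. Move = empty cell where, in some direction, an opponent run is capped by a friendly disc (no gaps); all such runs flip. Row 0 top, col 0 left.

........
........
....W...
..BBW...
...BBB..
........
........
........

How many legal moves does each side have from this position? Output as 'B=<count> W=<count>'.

Answer: B=5 W=5

Derivation:
-- B to move --
(1,3): no bracket -> illegal
(1,4): flips 2 -> legal
(1,5): flips 1 -> legal
(2,3): flips 1 -> legal
(2,5): flips 1 -> legal
(3,5): flips 1 -> legal
B mobility = 5
-- W to move --
(2,1): no bracket -> illegal
(2,2): no bracket -> illegal
(2,3): no bracket -> illegal
(3,1): flips 2 -> legal
(3,5): no bracket -> illegal
(3,6): no bracket -> illegal
(4,1): no bracket -> illegal
(4,2): flips 1 -> legal
(4,6): no bracket -> illegal
(5,2): flips 1 -> legal
(5,3): no bracket -> illegal
(5,4): flips 1 -> legal
(5,5): no bracket -> illegal
(5,6): flips 1 -> legal
W mobility = 5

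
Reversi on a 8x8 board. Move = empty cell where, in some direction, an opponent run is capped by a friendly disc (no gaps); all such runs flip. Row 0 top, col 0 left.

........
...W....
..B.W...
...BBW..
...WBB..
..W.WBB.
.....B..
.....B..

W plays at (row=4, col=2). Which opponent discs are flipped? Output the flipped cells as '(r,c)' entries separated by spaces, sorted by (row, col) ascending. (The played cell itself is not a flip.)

Dir NW: first cell '.' (not opp) -> no flip
Dir N: first cell '.' (not opp) -> no flip
Dir NE: opp run (3,3) capped by W -> flip
Dir W: first cell '.' (not opp) -> no flip
Dir E: first cell 'W' (not opp) -> no flip
Dir SW: first cell '.' (not opp) -> no flip
Dir S: first cell 'W' (not opp) -> no flip
Dir SE: first cell '.' (not opp) -> no flip

Answer: (3,3)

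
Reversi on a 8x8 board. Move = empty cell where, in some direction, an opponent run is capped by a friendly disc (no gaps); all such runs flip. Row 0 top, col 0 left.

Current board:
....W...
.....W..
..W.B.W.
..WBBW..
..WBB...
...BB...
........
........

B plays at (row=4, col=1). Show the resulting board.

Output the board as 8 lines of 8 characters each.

Answer: ....W...
.....W..
..W.B.W.
..WBBW..
.BBBB...
...BB...
........
........

Derivation:
Place B at (4,1); scan 8 dirs for brackets.
Dir NW: first cell '.' (not opp) -> no flip
Dir N: first cell '.' (not opp) -> no flip
Dir NE: opp run (3,2), next='.' -> no flip
Dir W: first cell '.' (not opp) -> no flip
Dir E: opp run (4,2) capped by B -> flip
Dir SW: first cell '.' (not opp) -> no flip
Dir S: first cell '.' (not opp) -> no flip
Dir SE: first cell '.' (not opp) -> no flip
All flips: (4,2)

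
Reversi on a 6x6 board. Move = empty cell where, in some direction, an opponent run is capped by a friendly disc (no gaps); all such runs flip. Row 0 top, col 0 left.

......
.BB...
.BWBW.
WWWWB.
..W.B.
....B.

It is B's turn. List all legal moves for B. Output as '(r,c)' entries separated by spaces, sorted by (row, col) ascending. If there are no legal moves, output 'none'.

Answer: (1,4) (2,5) (4,1) (4,3) (5,2)

Derivation:
(1,3): no bracket -> illegal
(1,4): flips 1 -> legal
(1,5): no bracket -> illegal
(2,0): no bracket -> illegal
(2,5): flips 1 -> legal
(3,5): no bracket -> illegal
(4,0): no bracket -> illegal
(4,1): flips 2 -> legal
(4,3): flips 2 -> legal
(5,1): no bracket -> illegal
(5,2): flips 3 -> legal
(5,3): no bracket -> illegal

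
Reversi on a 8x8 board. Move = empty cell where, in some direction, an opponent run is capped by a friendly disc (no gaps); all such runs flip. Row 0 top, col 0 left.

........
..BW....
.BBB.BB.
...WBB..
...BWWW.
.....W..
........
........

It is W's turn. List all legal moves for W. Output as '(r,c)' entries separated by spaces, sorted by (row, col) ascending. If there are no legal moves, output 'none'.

(0,1): flips 3 -> legal
(0,2): no bracket -> illegal
(0,3): no bracket -> illegal
(1,0): no bracket -> illegal
(1,1): flips 2 -> legal
(1,4): no bracket -> illegal
(1,5): flips 2 -> legal
(1,6): no bracket -> illegal
(1,7): flips 2 -> legal
(2,0): no bracket -> illegal
(2,4): flips 2 -> legal
(2,7): no bracket -> illegal
(3,0): no bracket -> illegal
(3,1): flips 1 -> legal
(3,2): no bracket -> illegal
(3,6): flips 2 -> legal
(3,7): no bracket -> illegal
(4,2): flips 1 -> legal
(5,2): no bracket -> illegal
(5,3): flips 1 -> legal
(5,4): no bracket -> illegal

Answer: (0,1) (1,1) (1,5) (1,7) (2,4) (3,1) (3,6) (4,2) (5,3)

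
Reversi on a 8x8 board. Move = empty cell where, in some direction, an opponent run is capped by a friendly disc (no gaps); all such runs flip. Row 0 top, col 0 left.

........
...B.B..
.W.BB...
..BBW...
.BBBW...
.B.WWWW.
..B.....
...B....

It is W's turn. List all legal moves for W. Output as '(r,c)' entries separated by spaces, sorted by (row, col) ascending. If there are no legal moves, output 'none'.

Answer: (0,3) (1,2) (1,4) (2,2) (3,1) (4,0) (5,2) (7,1)

Derivation:
(0,2): no bracket -> illegal
(0,3): flips 4 -> legal
(0,4): no bracket -> illegal
(0,5): no bracket -> illegal
(0,6): no bracket -> illegal
(1,2): flips 1 -> legal
(1,4): flips 1 -> legal
(1,6): no bracket -> illegal
(2,2): flips 1 -> legal
(2,5): no bracket -> illegal
(2,6): no bracket -> illegal
(3,0): no bracket -> illegal
(3,1): flips 3 -> legal
(3,5): no bracket -> illegal
(4,0): flips 3 -> legal
(5,0): no bracket -> illegal
(5,2): flips 1 -> legal
(6,0): no bracket -> illegal
(6,1): no bracket -> illegal
(6,3): no bracket -> illegal
(6,4): no bracket -> illegal
(7,1): flips 1 -> legal
(7,2): no bracket -> illegal
(7,4): no bracket -> illegal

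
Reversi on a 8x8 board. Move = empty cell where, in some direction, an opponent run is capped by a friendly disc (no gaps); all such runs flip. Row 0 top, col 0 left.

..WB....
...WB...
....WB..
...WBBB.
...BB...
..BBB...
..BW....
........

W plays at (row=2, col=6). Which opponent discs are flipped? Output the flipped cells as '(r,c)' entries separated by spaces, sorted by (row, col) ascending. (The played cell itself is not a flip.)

Dir NW: first cell '.' (not opp) -> no flip
Dir N: first cell '.' (not opp) -> no flip
Dir NE: first cell '.' (not opp) -> no flip
Dir W: opp run (2,5) capped by W -> flip
Dir E: first cell '.' (not opp) -> no flip
Dir SW: opp run (3,5) (4,4) (5,3) (6,2), next='.' -> no flip
Dir S: opp run (3,6), next='.' -> no flip
Dir SE: first cell '.' (not opp) -> no flip

Answer: (2,5)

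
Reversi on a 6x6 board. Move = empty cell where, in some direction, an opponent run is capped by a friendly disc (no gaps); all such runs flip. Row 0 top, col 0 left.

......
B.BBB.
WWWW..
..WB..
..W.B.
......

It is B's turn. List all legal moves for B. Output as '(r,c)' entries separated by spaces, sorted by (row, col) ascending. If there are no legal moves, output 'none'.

Answer: (1,1) (3,0) (3,1) (3,4) (4,1) (4,3) (5,1) (5,2)

Derivation:
(1,1): flips 1 -> legal
(2,4): no bracket -> illegal
(3,0): flips 2 -> legal
(3,1): flips 2 -> legal
(3,4): flips 1 -> legal
(4,1): flips 2 -> legal
(4,3): flips 2 -> legal
(5,1): flips 1 -> legal
(5,2): flips 3 -> legal
(5,3): no bracket -> illegal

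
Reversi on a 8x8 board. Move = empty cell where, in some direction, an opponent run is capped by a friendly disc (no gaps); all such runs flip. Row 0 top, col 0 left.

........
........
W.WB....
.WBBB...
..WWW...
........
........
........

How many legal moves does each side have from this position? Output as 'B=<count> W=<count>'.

-- B to move --
(1,0): no bracket -> illegal
(1,1): flips 1 -> legal
(1,2): flips 1 -> legal
(1,3): no bracket -> illegal
(2,1): flips 1 -> legal
(3,0): flips 1 -> legal
(3,5): no bracket -> illegal
(4,0): no bracket -> illegal
(4,1): no bracket -> illegal
(4,5): no bracket -> illegal
(5,1): flips 1 -> legal
(5,2): flips 2 -> legal
(5,3): flips 1 -> legal
(5,4): flips 2 -> legal
(5,5): flips 1 -> legal
B mobility = 9
-- W to move --
(1,2): no bracket -> illegal
(1,3): flips 2 -> legal
(1,4): no bracket -> illegal
(2,1): flips 1 -> legal
(2,4): flips 3 -> legal
(2,5): flips 1 -> legal
(3,5): flips 3 -> legal
(4,1): no bracket -> illegal
(4,5): no bracket -> illegal
W mobility = 5

Answer: B=9 W=5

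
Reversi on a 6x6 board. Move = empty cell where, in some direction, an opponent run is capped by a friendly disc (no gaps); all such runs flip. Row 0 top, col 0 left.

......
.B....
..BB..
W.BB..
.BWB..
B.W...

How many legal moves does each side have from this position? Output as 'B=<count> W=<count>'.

Answer: B=1 W=5

Derivation:
-- B to move --
(2,0): no bracket -> illegal
(2,1): no bracket -> illegal
(3,1): no bracket -> illegal
(4,0): no bracket -> illegal
(5,1): flips 1 -> legal
(5,3): no bracket -> illegal
B mobility = 1
-- W to move --
(0,0): no bracket -> illegal
(0,1): no bracket -> illegal
(0,2): no bracket -> illegal
(1,0): no bracket -> illegal
(1,2): flips 2 -> legal
(1,3): no bracket -> illegal
(1,4): no bracket -> illegal
(2,0): no bracket -> illegal
(2,1): no bracket -> illegal
(2,4): flips 1 -> legal
(3,1): no bracket -> illegal
(3,4): flips 1 -> legal
(4,0): flips 1 -> legal
(4,4): flips 1 -> legal
(5,1): no bracket -> illegal
(5,3): no bracket -> illegal
(5,4): no bracket -> illegal
W mobility = 5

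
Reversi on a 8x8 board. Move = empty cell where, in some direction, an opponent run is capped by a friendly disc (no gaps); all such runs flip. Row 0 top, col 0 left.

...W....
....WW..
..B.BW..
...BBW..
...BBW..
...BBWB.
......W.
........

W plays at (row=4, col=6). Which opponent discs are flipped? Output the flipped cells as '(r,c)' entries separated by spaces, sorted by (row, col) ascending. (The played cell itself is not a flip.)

Dir NW: first cell 'W' (not opp) -> no flip
Dir N: first cell '.' (not opp) -> no flip
Dir NE: first cell '.' (not opp) -> no flip
Dir W: first cell 'W' (not opp) -> no flip
Dir E: first cell '.' (not opp) -> no flip
Dir SW: first cell 'W' (not opp) -> no flip
Dir S: opp run (5,6) capped by W -> flip
Dir SE: first cell '.' (not opp) -> no flip

Answer: (5,6)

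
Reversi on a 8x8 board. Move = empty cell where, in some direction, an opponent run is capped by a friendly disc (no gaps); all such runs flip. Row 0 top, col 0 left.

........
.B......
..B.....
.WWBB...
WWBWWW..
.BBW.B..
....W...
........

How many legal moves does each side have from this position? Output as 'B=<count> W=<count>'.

-- B to move --
(2,0): flips 1 -> legal
(2,1): flips 2 -> legal
(2,3): no bracket -> illegal
(3,0): flips 3 -> legal
(3,5): flips 1 -> legal
(3,6): no bracket -> illegal
(4,6): flips 3 -> legal
(5,0): no bracket -> illegal
(5,4): flips 2 -> legal
(5,6): flips 1 -> legal
(6,2): no bracket -> illegal
(6,3): flips 2 -> legal
(6,5): no bracket -> illegal
(7,3): flips 1 -> legal
(7,4): no bracket -> illegal
(7,5): flips 2 -> legal
B mobility = 10
-- W to move --
(0,0): flips 3 -> legal
(0,1): no bracket -> illegal
(0,2): no bracket -> illegal
(1,0): no bracket -> illegal
(1,2): flips 1 -> legal
(1,3): flips 1 -> legal
(2,0): no bracket -> illegal
(2,1): no bracket -> illegal
(2,3): flips 2 -> legal
(2,4): flips 1 -> legal
(2,5): flips 1 -> legal
(3,5): flips 2 -> legal
(4,6): flips 1 -> legal
(5,0): flips 2 -> legal
(5,4): no bracket -> illegal
(5,6): no bracket -> illegal
(6,0): no bracket -> illegal
(6,1): flips 2 -> legal
(6,2): flips 3 -> legal
(6,3): flips 1 -> legal
(6,5): flips 1 -> legal
(6,6): flips 1 -> legal
W mobility = 14

Answer: B=10 W=14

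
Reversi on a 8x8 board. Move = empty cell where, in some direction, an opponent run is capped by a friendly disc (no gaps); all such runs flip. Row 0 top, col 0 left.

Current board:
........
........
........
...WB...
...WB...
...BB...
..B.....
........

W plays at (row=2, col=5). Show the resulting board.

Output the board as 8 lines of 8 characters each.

Answer: ........
........
.....W..
...WW...
...WB...
...BB...
..B.....
........

Derivation:
Place W at (2,5); scan 8 dirs for brackets.
Dir NW: first cell '.' (not opp) -> no flip
Dir N: first cell '.' (not opp) -> no flip
Dir NE: first cell '.' (not opp) -> no flip
Dir W: first cell '.' (not opp) -> no flip
Dir E: first cell '.' (not opp) -> no flip
Dir SW: opp run (3,4) capped by W -> flip
Dir S: first cell '.' (not opp) -> no flip
Dir SE: first cell '.' (not opp) -> no flip
All flips: (3,4)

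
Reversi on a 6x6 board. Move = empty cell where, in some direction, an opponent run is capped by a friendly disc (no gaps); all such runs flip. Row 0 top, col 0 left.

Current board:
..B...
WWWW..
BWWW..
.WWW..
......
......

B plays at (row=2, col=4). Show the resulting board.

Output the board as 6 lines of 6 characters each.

Answer: ..B...
WWWB..
BBBBB.
.WWW..
......
......

Derivation:
Place B at (2,4); scan 8 dirs for brackets.
Dir NW: opp run (1,3) capped by B -> flip
Dir N: first cell '.' (not opp) -> no flip
Dir NE: first cell '.' (not opp) -> no flip
Dir W: opp run (2,3) (2,2) (2,1) capped by B -> flip
Dir E: first cell '.' (not opp) -> no flip
Dir SW: opp run (3,3), next='.' -> no flip
Dir S: first cell '.' (not opp) -> no flip
Dir SE: first cell '.' (not opp) -> no flip
All flips: (1,3) (2,1) (2,2) (2,3)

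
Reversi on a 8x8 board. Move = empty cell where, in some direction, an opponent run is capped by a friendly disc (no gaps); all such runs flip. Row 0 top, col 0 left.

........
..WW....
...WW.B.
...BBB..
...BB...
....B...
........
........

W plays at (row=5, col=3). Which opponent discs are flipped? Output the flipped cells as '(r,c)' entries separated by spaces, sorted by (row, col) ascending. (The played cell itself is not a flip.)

Dir NW: first cell '.' (not opp) -> no flip
Dir N: opp run (4,3) (3,3) capped by W -> flip
Dir NE: opp run (4,4) (3,5) (2,6), next='.' -> no flip
Dir W: first cell '.' (not opp) -> no flip
Dir E: opp run (5,4), next='.' -> no flip
Dir SW: first cell '.' (not opp) -> no flip
Dir S: first cell '.' (not opp) -> no flip
Dir SE: first cell '.' (not opp) -> no flip

Answer: (3,3) (4,3)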